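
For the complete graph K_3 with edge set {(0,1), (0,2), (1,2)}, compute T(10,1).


T(K_3; x,y) = x^2 + x + y.
T(10,1) = 100 + 10 + 1 = 111.

111


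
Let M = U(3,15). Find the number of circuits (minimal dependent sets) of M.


In U(3,15), circuits are the (4)-element subsets.
Any set of 4 elements is dependent, and removing any one element gives
an independent set of size 3, so it is a minimal dependent set.
Number of circuits = C(15,4) = 15! / (4! * 11!) = 1365.

1365


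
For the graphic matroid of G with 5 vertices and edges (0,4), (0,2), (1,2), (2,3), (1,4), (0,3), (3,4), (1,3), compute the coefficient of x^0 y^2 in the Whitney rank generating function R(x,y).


R(x,y) = sum over A in 2^E of x^(r(E)-r(A)) * y^(|A|-r(A)).
G has 5 vertices, 8 edges. r(E) = 4.
Enumerate all 2^8 = 256 subsets.
Count subsets with r(E)-r(A)=0 and |A|-r(A)=2: 28.

28


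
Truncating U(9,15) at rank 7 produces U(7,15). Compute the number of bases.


Truncating U(9,15) to rank 7 gives U(7,15).
Bases of U(7,15) are all 7-element subsets of 15 elements.
Number of bases = (15 choose 7) = 6435.

6435


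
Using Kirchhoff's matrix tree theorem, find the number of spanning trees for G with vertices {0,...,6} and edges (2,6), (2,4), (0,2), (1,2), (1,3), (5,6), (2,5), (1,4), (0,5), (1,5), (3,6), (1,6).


By Kirchhoff's matrix tree theorem, the number of spanning trees equals
the determinant of any cofactor of the Laplacian matrix L.
G has 7 vertices and 12 edges.
Computing the (6 x 6) cofactor determinant gives 245.

245


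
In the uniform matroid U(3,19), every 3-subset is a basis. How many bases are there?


Bases of U(3,19) are all 3-element subsets of the 19-element ground set.
Number of bases = C(19,3).
(19 choose 3) = 969.

969


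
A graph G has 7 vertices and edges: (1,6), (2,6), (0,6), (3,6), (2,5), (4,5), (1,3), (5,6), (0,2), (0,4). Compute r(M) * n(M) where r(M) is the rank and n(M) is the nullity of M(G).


r(M) = |V| - c = 7 - 1 = 6.
nullity = |E| - r(M) = 10 - 6 = 4.
Product = 6 * 4 = 24.

24


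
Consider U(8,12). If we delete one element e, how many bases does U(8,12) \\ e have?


Deleting e from U(8,12) gives U(8,11) since n > r.
Bases of U(8,11) = C(11,8) = 11! / (8! * 3!) = 165.

165


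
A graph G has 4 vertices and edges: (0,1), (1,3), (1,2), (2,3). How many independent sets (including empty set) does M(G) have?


An independent set in a graphic matroid is an acyclic edge subset.
G has 4 vertices and 4 edges.
Enumerate all 2^4 = 16 subsets, checking for acyclicity.
Total independent sets = 14.

14


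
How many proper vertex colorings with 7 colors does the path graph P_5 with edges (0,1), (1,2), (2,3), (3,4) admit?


P(P_5, k) = k * (k-1)^(4).
P(7) = 7 * 6^4 = 7 * 1296 = 9072.

9072


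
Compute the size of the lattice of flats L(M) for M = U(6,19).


Flats of U(6,19): every subset of size < 6 is a flat, plus E itself.
Count = (19 choose 0) + (19 choose 1) + (19 choose 2) + (19 choose 3) + (19 choose 4) + (19 choose 5) + 1
     = 1 + 19 + 171 + 969 + 3876 + 11628 + 1
     = 16665.

16665


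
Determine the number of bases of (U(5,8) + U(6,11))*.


(M1+M2)* = M1* + M2*.
M1* = U(3,8), bases: C(8,3) = 56.
M2* = U(5,11), bases: C(11,5) = 462.
|B(M*)| = 56 * 462 = 25872.

25872


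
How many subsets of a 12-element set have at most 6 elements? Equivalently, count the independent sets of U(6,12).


Independent sets of U(6,12) are all subsets of size <= 6.
Count = (12 choose 0) + (12 choose 1) + (12 choose 2) + (12 choose 3) + (12 choose 4) + (12 choose 5) + (12 choose 6)
     = 1 + 12 + 66 + 220 + 495 + 792 + 924
     = 2510.

2510


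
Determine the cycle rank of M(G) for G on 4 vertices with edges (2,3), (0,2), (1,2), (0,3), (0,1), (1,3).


Cycle rank (nullity) = |E| - r(M) = |E| - (|V| - c).
|E| = 6, |V| = 4, c = 1.
Nullity = 6 - (4 - 1) = 6 - 3 = 3.

3


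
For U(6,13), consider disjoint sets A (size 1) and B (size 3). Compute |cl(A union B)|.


|A union B| = 1 + 3 = 4 (disjoint).
In U(6,13), cl(S) = S if |S| < 6, else cl(S) = E.
Since 4 < 6, cl(A union B) = A union B.
|cl(A union B)| = 4.

4


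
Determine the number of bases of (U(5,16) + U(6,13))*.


(M1+M2)* = M1* + M2*.
M1* = U(11,16), bases: C(16,11) = 4368.
M2* = U(7,13), bases: C(13,7) = 1716.
|B(M*)| = 4368 * 1716 = 7495488.

7495488


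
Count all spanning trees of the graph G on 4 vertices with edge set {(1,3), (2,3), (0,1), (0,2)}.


By Kirchhoff's matrix tree theorem, the number of spanning trees equals
the determinant of any cofactor of the Laplacian matrix L.
G has 4 vertices and 4 edges.
Computing the (3 x 3) cofactor determinant gives 4.

4


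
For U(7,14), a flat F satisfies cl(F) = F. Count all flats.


Flats of U(7,14): every subset of size < 7 is a flat, plus E itself.
Count = C(14,0) + C(14,1) + C(14,2) + C(14,3) + C(14,4) + C(14,5) + C(14,6) + 1
     = 1 + 14 + 91 + 364 + 1001 + 2002 + 3003 + 1
     = 6477.

6477


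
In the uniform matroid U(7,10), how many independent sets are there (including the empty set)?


Independent sets of U(7,10) are all subsets of size <= 7.
Count = (10 choose 0) + (10 choose 1) + (10 choose 2) + (10 choose 3) + (10 choose 4) + (10 choose 5) + (10 choose 6) + (10 choose 7)
     = 1 + 10 + 45 + 120 + 210 + 252 + 210 + 120
     = 968.

968


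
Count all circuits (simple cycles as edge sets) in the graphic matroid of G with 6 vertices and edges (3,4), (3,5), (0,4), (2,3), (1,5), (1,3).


A circuit in a graphic matroid = edge set of a simple cycle.
G has 6 vertices and 6 edges.
Enumerating all minimal edge subsets forming cycles...
Total circuits found: 1.

1


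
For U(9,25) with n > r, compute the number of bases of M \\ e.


Deleting e from U(9,25) gives U(9,24) since n > r.
Bases of U(9,24) = C(24,9) = 1307504.

1307504


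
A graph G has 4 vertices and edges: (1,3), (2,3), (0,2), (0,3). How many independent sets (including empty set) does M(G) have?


An independent set in a graphic matroid is an acyclic edge subset.
G has 4 vertices and 4 edges.
Enumerate all 2^4 = 16 subsets, checking for acyclicity.
Total independent sets = 14.

14


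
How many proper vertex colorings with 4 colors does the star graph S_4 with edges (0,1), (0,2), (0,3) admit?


P(tree, k) = k * (k-1)^(3) for any tree on 4 vertices.
P(4) = 4 * 3^3 = 4 * 27 = 108.

108


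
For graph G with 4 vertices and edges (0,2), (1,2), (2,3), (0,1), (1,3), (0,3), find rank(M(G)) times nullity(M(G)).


r(M) = |V| - c = 4 - 1 = 3.
nullity = |E| - r(M) = 6 - 3 = 3.
Product = 3 * 3 = 9.

9


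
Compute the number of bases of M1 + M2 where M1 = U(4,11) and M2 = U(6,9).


Bases of a direct sum M1 + M2: |B| = |B(M1)| * |B(M2)|.
|B(U(4,11))| = C(11,4) = 330.
|B(U(6,9))| = C(9,6) = 84.
Total bases = 330 * 84 = 27720.

27720


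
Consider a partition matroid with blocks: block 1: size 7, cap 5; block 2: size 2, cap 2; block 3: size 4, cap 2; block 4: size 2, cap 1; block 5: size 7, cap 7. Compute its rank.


Rank of a partition matroid = sum of min(|Si|, ci) for each block.
= min(7,5) + min(2,2) + min(4,2) + min(2,1) + min(7,7)
= 5 + 2 + 2 + 1 + 7
= 17.

17


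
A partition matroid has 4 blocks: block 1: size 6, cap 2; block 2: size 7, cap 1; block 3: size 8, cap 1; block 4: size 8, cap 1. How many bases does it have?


A basis picks exactly ci elements from block i.
Number of bases = product of C(|Si|, ci).
= C(6,2) * C(7,1) * C(8,1) * C(8,1)
= 15 * 7 * 8 * 8
= 6720.

6720


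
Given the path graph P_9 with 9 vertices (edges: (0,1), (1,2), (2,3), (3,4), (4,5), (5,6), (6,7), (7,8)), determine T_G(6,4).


A path on 9 vertices is a tree with 8 edges.
T(x,y) = x^(8) for any tree.
T(6,4) = 6^8 = 1679616.

1679616


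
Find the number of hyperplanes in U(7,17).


Hyperplanes of U(7,17) are flats of rank 6.
In a uniform matroid, these are exactly the (6)-element subsets.
Count = C(17,6) = 12376.

12376


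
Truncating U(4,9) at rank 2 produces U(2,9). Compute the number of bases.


Truncating U(4,9) to rank 2 gives U(2,9).
Bases of U(2,9) are all 2-element subsets of 9 elements.
Number of bases = C(9,2) = (9 * 8) / (1 * 2) = 36.

36


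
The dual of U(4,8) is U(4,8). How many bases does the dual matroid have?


The dual of U(r,n) is U(n-r, n) = U(4,8).
Bases of U(4,8) are all (4)-element subsets.
|B(M*)| = C(8,4) = (8 * 7 * 6 * 5) / (1 * 2 * 3 * 4) = 70.

70


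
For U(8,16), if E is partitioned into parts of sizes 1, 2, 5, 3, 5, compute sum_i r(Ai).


r(Ai) = min(|Ai|, 8) for each part.
Sum = min(1,8) + min(2,8) + min(5,8) + min(3,8) + min(5,8)
    = 1 + 2 + 5 + 3 + 5
    = 16.

16


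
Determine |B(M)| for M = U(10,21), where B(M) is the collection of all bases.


Bases of U(10,21) are all 10-element subsets of the 21-element ground set.
Number of bases = C(21,10).
(21 choose 10) = 352716.

352716


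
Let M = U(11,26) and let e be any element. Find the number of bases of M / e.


Contracting e from U(11,26) gives U(10,25).
Bases of U(10,25) = C(25,10) = 3268760.

3268760


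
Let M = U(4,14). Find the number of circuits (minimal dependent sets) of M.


In U(4,14), circuits are the (5)-element subsets.
Any set of 5 elements is dependent, and removing any one element gives
an independent set of size 4, so it is a minimal dependent set.
Number of circuits = (14 choose 5) = 2002.

2002


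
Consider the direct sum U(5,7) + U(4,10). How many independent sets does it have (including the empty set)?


For a direct sum, |I(M1+M2)| = |I(M1)| * |I(M2)|.
|I(U(5,7))| = sum C(7,k) for k=0..5 = 120.
|I(U(4,10))| = sum C(10,k) for k=0..4 = 386.
Total = 120 * 386 = 46320.

46320


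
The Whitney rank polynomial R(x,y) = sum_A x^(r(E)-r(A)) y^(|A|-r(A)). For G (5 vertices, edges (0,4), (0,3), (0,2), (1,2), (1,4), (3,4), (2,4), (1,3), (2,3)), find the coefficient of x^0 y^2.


R(x,y) = sum over A in 2^E of x^(r(E)-r(A)) * y^(|A|-r(A)).
G has 5 vertices, 9 edges. r(E) = 4.
Enumerate all 2^9 = 512 subsets.
Count subsets with r(E)-r(A)=0 and |A|-r(A)=2: 82.

82


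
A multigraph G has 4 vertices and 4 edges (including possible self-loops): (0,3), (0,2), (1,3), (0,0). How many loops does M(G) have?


In a graphic matroid, a loop is a self-loop edge (u,u) with rank 0.
Examining all 4 edges for self-loops...
Self-loops found: (0,0)
Number of loops = 1.

1


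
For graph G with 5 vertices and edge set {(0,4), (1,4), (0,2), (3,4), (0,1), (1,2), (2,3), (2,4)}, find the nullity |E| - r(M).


Cycle rank (nullity) = |E| - r(M) = |E| - (|V| - c).
|E| = 8, |V| = 5, c = 1.
Nullity = 8 - (5 - 1) = 8 - 4 = 4.

4


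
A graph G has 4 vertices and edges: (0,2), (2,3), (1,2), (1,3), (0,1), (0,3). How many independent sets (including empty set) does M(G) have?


An independent set in a graphic matroid is an acyclic edge subset.
G has 4 vertices and 6 edges.
Enumerate all 2^6 = 64 subsets, checking for acyclicity.
Total independent sets = 38.

38


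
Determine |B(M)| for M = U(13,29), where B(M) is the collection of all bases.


Bases of U(13,29) are all 13-element subsets of the 29-element ground set.
Number of bases = C(29,13).
C(29,13) = 67863915.

67863915


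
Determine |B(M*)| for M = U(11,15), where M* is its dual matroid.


The dual of U(r,n) is U(n-r, n) = U(4,15).
Bases of U(4,15) are all (4)-element subsets.
|B(M*)| = C(15,4) = 15! / (4! * 11!) = 1365.

1365


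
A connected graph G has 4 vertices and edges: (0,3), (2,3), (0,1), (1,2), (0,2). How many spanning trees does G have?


By Kirchhoff's matrix tree theorem, the number of spanning trees equals
the determinant of any cofactor of the Laplacian matrix L.
G has 4 vertices and 5 edges.
Computing the (3 x 3) cofactor determinant gives 8.

8


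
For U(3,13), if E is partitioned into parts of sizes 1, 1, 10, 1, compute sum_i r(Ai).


r(Ai) = min(|Ai|, 3) for each part.
Sum = min(1,3) + min(1,3) + min(10,3) + min(1,3)
    = 1 + 1 + 3 + 1
    = 6.

6


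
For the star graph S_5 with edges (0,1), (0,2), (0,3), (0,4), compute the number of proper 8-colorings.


P(tree, k) = k * (k-1)^(4) for any tree on 5 vertices.
P(8) = 8 * 7^4 = 8 * 2401 = 19208.

19208


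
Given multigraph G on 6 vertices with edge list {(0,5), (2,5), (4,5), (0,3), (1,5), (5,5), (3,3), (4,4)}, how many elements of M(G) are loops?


In a graphic matroid, a loop is a self-loop edge (u,u) with rank 0.
Examining all 8 edges for self-loops...
Self-loops found: (5,5), (3,3), (4,4)
Number of loops = 3.

3


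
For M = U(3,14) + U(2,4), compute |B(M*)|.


(M1+M2)* = M1* + M2*.
M1* = U(11,14), bases: C(14,11) = 364.
M2* = U(2,4), bases: C(4,2) = 6.
|B(M*)| = 364 * 6 = 2184.

2184


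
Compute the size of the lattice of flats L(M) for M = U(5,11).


Flats of U(5,11): every subset of size < 5 is a flat, plus E itself.
Count = C(11,0) + C(11,1) + C(11,2) + C(11,3) + C(11,4) + 1
     = 1 + 11 + 55 + 165 + 330 + 1
     = 563.

563


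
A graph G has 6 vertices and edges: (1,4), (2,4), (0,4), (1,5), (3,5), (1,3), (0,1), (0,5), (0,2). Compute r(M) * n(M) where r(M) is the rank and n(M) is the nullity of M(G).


r(M) = |V| - c = 6 - 1 = 5.
nullity = |E| - r(M) = 9 - 5 = 4.
Product = 5 * 4 = 20.

20


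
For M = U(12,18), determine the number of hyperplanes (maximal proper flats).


Hyperplanes of U(12,18) are flats of rank 11.
In a uniform matroid, these are exactly the (11)-element subsets.
Count = C(18,11) = 31824.

31824


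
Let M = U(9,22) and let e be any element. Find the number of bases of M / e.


Contracting e from U(9,22) gives U(8,21).
Bases of U(8,21) = (21 choose 8) = 203490.

203490


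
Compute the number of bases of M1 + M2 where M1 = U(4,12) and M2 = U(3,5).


Bases of a direct sum M1 + M2: |B| = |B(M1)| * |B(M2)|.
|B(U(4,12))| = C(12,4) = 495.
|B(U(3,5))| = C(5,3) = 10.
Total bases = 495 * 10 = 4950.

4950


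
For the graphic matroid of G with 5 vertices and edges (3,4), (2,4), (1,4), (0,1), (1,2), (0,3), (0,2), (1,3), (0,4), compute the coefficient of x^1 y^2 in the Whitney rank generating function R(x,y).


R(x,y) = sum over A in 2^E of x^(r(E)-r(A)) * y^(|A|-r(A)).
G has 5 vertices, 9 edges. r(E) = 4.
Enumerate all 2^9 = 512 subsets.
Count subsets with r(E)-r(A)=1 and |A|-r(A)=2: 15.

15


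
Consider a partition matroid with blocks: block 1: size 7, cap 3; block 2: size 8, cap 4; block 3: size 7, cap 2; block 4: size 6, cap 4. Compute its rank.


Rank of a partition matroid = sum of min(|Si|, ci) for each block.
= min(7,3) + min(8,4) + min(7,2) + min(6,4)
= 3 + 4 + 2 + 4
= 13.

13


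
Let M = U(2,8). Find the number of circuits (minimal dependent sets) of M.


In U(2,8), circuits are the (3)-element subsets.
Any set of 3 elements is dependent, and removing any one element gives
an independent set of size 2, so it is a minimal dependent set.
Number of circuits = C(8,3) = (8 * 7 * 6) / (1 * 2 * 3) = 56.

56


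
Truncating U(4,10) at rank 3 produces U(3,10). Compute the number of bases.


Truncating U(4,10) to rank 3 gives U(3,10).
Bases of U(3,10) are all 3-element subsets of 10 elements.
Number of bases = C(10,3) = 10! / (3! * 7!) = 120.

120


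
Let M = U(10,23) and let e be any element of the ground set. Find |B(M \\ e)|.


Deleting e from U(10,23) gives U(10,22) since n > r.
Bases of U(10,22) = (22 choose 10) = 646646.

646646


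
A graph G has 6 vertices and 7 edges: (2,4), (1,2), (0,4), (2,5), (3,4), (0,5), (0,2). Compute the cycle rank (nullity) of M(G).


Cycle rank (nullity) = |E| - r(M) = |E| - (|V| - c).
|E| = 7, |V| = 6, c = 1.
Nullity = 7 - (6 - 1) = 7 - 5 = 2.

2


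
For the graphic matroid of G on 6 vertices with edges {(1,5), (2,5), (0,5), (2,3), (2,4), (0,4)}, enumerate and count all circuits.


A circuit in a graphic matroid = edge set of a simple cycle.
G has 6 vertices and 6 edges.
Enumerating all minimal edge subsets forming cycles...
Total circuits found: 1.

1


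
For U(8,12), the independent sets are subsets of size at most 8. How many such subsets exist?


Independent sets of U(8,12) are all subsets of size <= 8.
Count = (12 choose 0) + (12 choose 1) + (12 choose 2) + (12 choose 3) + (12 choose 4) + (12 choose 5) + (12 choose 6) + (12 choose 7) + (12 choose 8)
     = 1 + 12 + 66 + 220 + 495 + 792 + 924 + 792 + 495
     = 3797.

3797


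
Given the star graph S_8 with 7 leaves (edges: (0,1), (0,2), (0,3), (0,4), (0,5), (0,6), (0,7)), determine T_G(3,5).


A star on 8 vertices is a tree with 7 edges.
T(x,y) = x^(7) for any tree.
T(3,5) = 3^7 = 2187.

2187


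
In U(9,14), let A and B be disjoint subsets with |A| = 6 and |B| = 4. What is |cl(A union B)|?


|A union B| = 6 + 4 = 10 (disjoint).
In U(9,14), cl(S) = S if |S| < 9, else cl(S) = E.
Since 10 >= 9, cl(A union B) = E.
|cl(A union B)| = 14.

14


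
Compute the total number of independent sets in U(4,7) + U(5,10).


For a direct sum, |I(M1+M2)| = |I(M1)| * |I(M2)|.
|I(U(4,7))| = sum C(7,k) for k=0..4 = 99.
|I(U(5,10))| = sum C(10,k) for k=0..5 = 638.
Total = 99 * 638 = 63162.

63162


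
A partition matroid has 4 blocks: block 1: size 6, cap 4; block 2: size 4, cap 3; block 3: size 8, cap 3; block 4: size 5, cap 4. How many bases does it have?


A basis picks exactly ci elements from block i.
Number of bases = product of C(|Si|, ci).
= C(6,4) * C(4,3) * C(8,3) * C(5,4)
= 15 * 4 * 56 * 5
= 16800.

16800


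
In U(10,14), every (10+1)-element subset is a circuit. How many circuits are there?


In U(10,14), circuits are the (11)-element subsets.
Any set of 11 elements is dependent, and removing any one element gives
an independent set of size 10, so it is a minimal dependent set.
Number of circuits = C(14,11) = 364.

364


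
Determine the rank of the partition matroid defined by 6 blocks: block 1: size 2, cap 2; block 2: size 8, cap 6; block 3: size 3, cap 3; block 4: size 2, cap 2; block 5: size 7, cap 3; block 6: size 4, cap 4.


Rank of a partition matroid = sum of min(|Si|, ci) for each block.
= min(2,2) + min(8,6) + min(3,3) + min(2,2) + min(7,3) + min(4,4)
= 2 + 6 + 3 + 2 + 3 + 4
= 20.

20


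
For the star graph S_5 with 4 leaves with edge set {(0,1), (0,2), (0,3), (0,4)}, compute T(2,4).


A star on 5 vertices is a tree with 4 edges.
T(x,y) = x^(4) for any tree.
T(2,4) = 2^4 = 16.

16


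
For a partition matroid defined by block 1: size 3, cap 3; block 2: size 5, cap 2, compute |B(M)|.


A basis picks exactly ci elements from block i.
Number of bases = product of C(|Si|, ci).
= C(3,3) * C(5,2)
= 1 * 10
= 10.

10


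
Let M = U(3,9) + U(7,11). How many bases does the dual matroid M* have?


(M1+M2)* = M1* + M2*.
M1* = U(6,9), bases: C(9,6) = 84.
M2* = U(4,11), bases: C(11,4) = 330.
|B(M*)| = 84 * 330 = 27720.

27720


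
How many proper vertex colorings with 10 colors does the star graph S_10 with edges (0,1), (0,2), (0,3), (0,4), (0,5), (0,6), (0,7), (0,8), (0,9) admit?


P(tree, k) = k * (k-1)^(9) for any tree on 10 vertices.
P(10) = 10 * 9^9 = 10 * 387420489 = 3874204890.

3874204890


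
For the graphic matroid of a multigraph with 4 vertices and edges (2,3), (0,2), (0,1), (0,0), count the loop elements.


In a graphic matroid, a loop is a self-loop edge (u,u) with rank 0.
Examining all 4 edges for self-loops...
Self-loops found: (0,0)
Number of loops = 1.

1


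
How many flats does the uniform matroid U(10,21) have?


Flats of U(10,21): every subset of size < 10 is a flat, plus E itself.
Count = (21 choose 0) + (21 choose 1) + (21 choose 2) + (21 choose 3) + (21 choose 4) + (21 choose 5) + (21 choose 6) + (21 choose 7) + (21 choose 8) + (21 choose 9) + 1
     = 1 + 21 + 210 + 1330 + 5985 + 20349 + 54264 + 116280 + 203490 + 293930 + 1
     = 695861.

695861


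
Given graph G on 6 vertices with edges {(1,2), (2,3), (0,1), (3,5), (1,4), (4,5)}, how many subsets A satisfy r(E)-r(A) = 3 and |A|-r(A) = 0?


R(x,y) = sum over A in 2^E of x^(r(E)-r(A)) * y^(|A|-r(A)).
G has 6 vertices, 6 edges. r(E) = 5.
Enumerate all 2^6 = 64 subsets.
Count subsets with r(E)-r(A)=3 and |A|-r(A)=0: 15.

15


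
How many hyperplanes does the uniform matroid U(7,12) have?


Hyperplanes of U(7,12) are flats of rank 6.
In a uniform matroid, these are exactly the (6)-element subsets.
Count = C(12,6) = 924.

924


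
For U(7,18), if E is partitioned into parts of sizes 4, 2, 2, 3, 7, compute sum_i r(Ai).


r(Ai) = min(|Ai|, 7) for each part.
Sum = min(4,7) + min(2,7) + min(2,7) + min(3,7) + min(7,7)
    = 4 + 2 + 2 + 3 + 7
    = 18.

18


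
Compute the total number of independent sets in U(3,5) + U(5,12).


For a direct sum, |I(M1+M2)| = |I(M1)| * |I(M2)|.
|I(U(3,5))| = sum C(5,k) for k=0..3 = 26.
|I(U(5,12))| = sum C(12,k) for k=0..5 = 1586.
Total = 26 * 1586 = 41236.

41236


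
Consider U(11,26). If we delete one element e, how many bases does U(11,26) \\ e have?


Deleting e from U(11,26) gives U(11,25) since n > r.
Bases of U(11,25) = C(25,11) = 25! / (11! * 14!) = 4457400.

4457400


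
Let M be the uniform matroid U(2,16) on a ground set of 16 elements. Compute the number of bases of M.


Bases of U(2,16) are all 2-element subsets of the 16-element ground set.
Number of bases = C(16,2).
C(16,2) = 16! / (2! * 14!) = 120.

120


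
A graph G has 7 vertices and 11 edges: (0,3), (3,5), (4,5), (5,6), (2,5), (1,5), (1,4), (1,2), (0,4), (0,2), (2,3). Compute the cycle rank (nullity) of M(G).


Cycle rank (nullity) = |E| - r(M) = |E| - (|V| - c).
|E| = 11, |V| = 7, c = 1.
Nullity = 11 - (7 - 1) = 11 - 6 = 5.

5


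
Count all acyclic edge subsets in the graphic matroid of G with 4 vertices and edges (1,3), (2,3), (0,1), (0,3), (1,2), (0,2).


An independent set in a graphic matroid is an acyclic edge subset.
G has 4 vertices and 6 edges.
Enumerate all 2^6 = 64 subsets, checking for acyclicity.
Total independent sets = 38.

38


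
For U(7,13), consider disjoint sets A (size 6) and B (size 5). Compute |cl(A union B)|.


|A union B| = 6 + 5 = 11 (disjoint).
In U(7,13), cl(S) = S if |S| < 7, else cl(S) = E.
Since 11 >= 7, cl(A union B) = E.
|cl(A union B)| = 13.

13


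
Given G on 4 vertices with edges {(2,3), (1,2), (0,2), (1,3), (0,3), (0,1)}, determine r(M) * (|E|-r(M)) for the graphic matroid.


r(M) = |V| - c = 4 - 1 = 3.
nullity = |E| - r(M) = 6 - 3 = 3.
Product = 3 * 3 = 9.

9


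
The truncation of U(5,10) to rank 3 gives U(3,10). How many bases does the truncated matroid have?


Truncating U(5,10) to rank 3 gives U(3,10).
Bases of U(3,10) are all 3-element subsets of 10 elements.
Number of bases = C(10,3) = 10! / (3! * 7!) = 120.

120


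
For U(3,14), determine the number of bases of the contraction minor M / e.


Contracting e from U(3,14) gives U(2,13).
Bases of U(2,13) = C(13,2) = (13 * 12) / (1 * 2) = 78.

78


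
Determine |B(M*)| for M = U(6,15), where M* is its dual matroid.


The dual of U(r,n) is U(n-r, n) = U(9,15).
Bases of U(9,15) are all (9)-element subsets.
|B(M*)| = C(15,9) = 15! / (9! * 6!) = 5005.

5005


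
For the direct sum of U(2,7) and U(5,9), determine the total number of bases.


Bases of a direct sum M1 + M2: |B| = |B(M1)| * |B(M2)|.
|B(U(2,7))| = C(7,2) = 21.
|B(U(5,9))| = C(9,5) = 126.
Total bases = 21 * 126 = 2646.

2646


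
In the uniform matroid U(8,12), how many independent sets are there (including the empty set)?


Independent sets of U(8,12) are all subsets of size <= 8.
Count = C(12,0) + C(12,1) + C(12,2) + C(12,3) + C(12,4) + C(12,5) + C(12,6) + C(12,7) + C(12,8)
     = 1 + 12 + 66 + 220 + 495 + 792 + 924 + 792 + 495
     = 3797.

3797


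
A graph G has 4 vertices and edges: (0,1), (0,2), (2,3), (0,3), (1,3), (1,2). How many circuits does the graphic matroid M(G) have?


A circuit in a graphic matroid = edge set of a simple cycle.
G has 4 vertices and 6 edges.
Enumerating all minimal edge subsets forming cycles...
Total circuits found: 7.

7


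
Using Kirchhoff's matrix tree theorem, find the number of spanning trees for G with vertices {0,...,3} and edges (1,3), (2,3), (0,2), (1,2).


By Kirchhoff's matrix tree theorem, the number of spanning trees equals
the determinant of any cofactor of the Laplacian matrix L.
G has 4 vertices and 4 edges.
Computing the (3 x 3) cofactor determinant gives 3.

3


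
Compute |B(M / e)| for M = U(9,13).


Contracting e from U(9,13) gives U(8,12).
Bases of U(8,12) = C(12,8) = 12! / (8! * 4!) = 495.

495


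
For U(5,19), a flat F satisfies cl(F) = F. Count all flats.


Flats of U(5,19): every subset of size < 5 is a flat, plus E itself.
Count = C(19,0) + C(19,1) + C(19,2) + C(19,3) + C(19,4) + 1
     = 1 + 19 + 171 + 969 + 3876 + 1
     = 5037.

5037


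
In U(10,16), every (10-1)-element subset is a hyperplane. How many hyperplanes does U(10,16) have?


Hyperplanes of U(10,16) are flats of rank 9.
In a uniform matroid, these are exactly the (9)-element subsets.
Count = C(16,9) = 16! / (9! * 7!) = 11440.

11440


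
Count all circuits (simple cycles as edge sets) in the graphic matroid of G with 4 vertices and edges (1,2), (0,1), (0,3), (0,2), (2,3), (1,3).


A circuit in a graphic matroid = edge set of a simple cycle.
G has 4 vertices and 6 edges.
Enumerating all minimal edge subsets forming cycles...
Total circuits found: 7.

7


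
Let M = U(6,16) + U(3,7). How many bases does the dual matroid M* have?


(M1+M2)* = M1* + M2*.
M1* = U(10,16), bases: C(16,10) = 8008.
M2* = U(4,7), bases: C(7,4) = 35.
|B(M*)| = 8008 * 35 = 280280.

280280


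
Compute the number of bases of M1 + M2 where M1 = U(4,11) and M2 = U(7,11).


Bases of a direct sum M1 + M2: |B| = |B(M1)| * |B(M2)|.
|B(U(4,11))| = C(11,4) = 330.
|B(U(7,11))| = C(11,7) = 330.
Total bases = 330 * 330 = 108900.

108900


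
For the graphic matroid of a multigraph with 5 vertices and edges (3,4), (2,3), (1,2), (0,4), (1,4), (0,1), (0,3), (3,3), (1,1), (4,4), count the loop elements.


In a graphic matroid, a loop is a self-loop edge (u,u) with rank 0.
Examining all 10 edges for self-loops...
Self-loops found: (3,3), (1,1), (4,4)
Number of loops = 3.

3


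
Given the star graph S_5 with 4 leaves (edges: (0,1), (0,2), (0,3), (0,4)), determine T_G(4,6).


A star on 5 vertices is a tree with 4 edges.
T(x,y) = x^(4) for any tree.
T(4,6) = 4^4 = 256.

256


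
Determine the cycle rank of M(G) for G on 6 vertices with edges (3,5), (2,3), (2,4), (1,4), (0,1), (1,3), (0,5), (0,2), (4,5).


Cycle rank (nullity) = |E| - r(M) = |E| - (|V| - c).
|E| = 9, |V| = 6, c = 1.
Nullity = 9 - (6 - 1) = 9 - 5 = 4.

4


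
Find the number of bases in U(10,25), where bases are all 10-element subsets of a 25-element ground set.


Bases of U(10,25) are all 10-element subsets of the 25-element ground set.
Number of bases = C(25,10).
C(25,10) = 3268760.

3268760


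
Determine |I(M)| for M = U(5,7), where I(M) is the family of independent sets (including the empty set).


Independent sets of U(5,7) are all subsets of size <= 5.
Count = (7 choose 0) + (7 choose 1) + (7 choose 2) + (7 choose 3) + (7 choose 4) + (7 choose 5)
     = 1 + 7 + 21 + 35 + 35 + 21
     = 120.

120


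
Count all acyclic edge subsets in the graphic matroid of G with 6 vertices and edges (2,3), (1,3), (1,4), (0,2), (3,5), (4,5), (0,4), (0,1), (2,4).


An independent set in a graphic matroid is an acyclic edge subset.
G has 6 vertices and 9 edges.
Enumerate all 2^9 = 512 subsets, checking for acyclicity.
Total independent sets = 306.

306


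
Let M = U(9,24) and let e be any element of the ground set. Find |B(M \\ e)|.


Deleting e from U(9,24) gives U(9,23) since n > r.
Bases of U(9,23) = (23 choose 9) = 817190.

817190


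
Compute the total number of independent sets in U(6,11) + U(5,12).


For a direct sum, |I(M1+M2)| = |I(M1)| * |I(M2)|.
|I(U(6,11))| = sum C(11,k) for k=0..6 = 1486.
|I(U(5,12))| = sum C(12,k) for k=0..5 = 1586.
Total = 1486 * 1586 = 2356796.

2356796


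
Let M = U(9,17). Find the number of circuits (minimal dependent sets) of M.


In U(9,17), circuits are the (10)-element subsets.
Any set of 10 elements is dependent, and removing any one element gives
an independent set of size 9, so it is a minimal dependent set.
Number of circuits = (17 choose 10) = 19448.

19448


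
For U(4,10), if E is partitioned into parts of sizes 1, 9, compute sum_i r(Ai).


r(Ai) = min(|Ai|, 4) for each part.
Sum = min(1,4) + min(9,4)
    = 1 + 4
    = 5.

5


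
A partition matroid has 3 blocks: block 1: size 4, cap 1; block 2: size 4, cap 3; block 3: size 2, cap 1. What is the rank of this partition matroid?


Rank of a partition matroid = sum of min(|Si|, ci) for each block.
= min(4,1) + min(4,3) + min(2,1)
= 1 + 3 + 1
= 5.

5


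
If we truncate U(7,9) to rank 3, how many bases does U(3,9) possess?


Truncating U(7,9) to rank 3 gives U(3,9).
Bases of U(3,9) are all 3-element subsets of 9 elements.
Number of bases = C(9,3) = 9! / (3! * 6!) = 84.

84


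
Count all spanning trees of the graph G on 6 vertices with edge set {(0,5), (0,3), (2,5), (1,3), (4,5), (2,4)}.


By Kirchhoff's matrix tree theorem, the number of spanning trees equals
the determinant of any cofactor of the Laplacian matrix L.
G has 6 vertices and 6 edges.
Computing the (5 x 5) cofactor determinant gives 3.

3


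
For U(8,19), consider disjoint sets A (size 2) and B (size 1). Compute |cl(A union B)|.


|A union B| = 2 + 1 = 3 (disjoint).
In U(8,19), cl(S) = S if |S| < 8, else cl(S) = E.
Since 3 < 8, cl(A union B) = A union B.
|cl(A union B)| = 3.

3


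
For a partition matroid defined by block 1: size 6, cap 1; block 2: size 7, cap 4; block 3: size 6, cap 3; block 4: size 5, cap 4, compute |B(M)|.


A basis picks exactly ci elements from block i.
Number of bases = product of C(|Si|, ci).
= C(6,1) * C(7,4) * C(6,3) * C(5,4)
= 6 * 35 * 20 * 5
= 21000.

21000


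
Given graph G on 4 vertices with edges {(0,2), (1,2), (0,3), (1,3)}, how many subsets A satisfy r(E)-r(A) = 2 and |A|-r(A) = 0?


R(x,y) = sum over A in 2^E of x^(r(E)-r(A)) * y^(|A|-r(A)).
G has 4 vertices, 4 edges. r(E) = 3.
Enumerate all 2^4 = 16 subsets.
Count subsets with r(E)-r(A)=2 and |A|-r(A)=0: 4.

4


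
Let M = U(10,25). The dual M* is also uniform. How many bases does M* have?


The dual of U(r,n) is U(n-r, n) = U(15,25).
Bases of U(15,25) are all (15)-element subsets.
|B(M*)| = C(25,15) = 25! / (15! * 10!) = 3268760.

3268760


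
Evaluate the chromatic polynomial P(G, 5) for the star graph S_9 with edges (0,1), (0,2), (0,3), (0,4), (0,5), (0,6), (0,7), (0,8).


P(tree, k) = k * (k-1)^(8) for any tree on 9 vertices.
P(5) = 5 * 4^8 = 5 * 65536 = 327680.

327680


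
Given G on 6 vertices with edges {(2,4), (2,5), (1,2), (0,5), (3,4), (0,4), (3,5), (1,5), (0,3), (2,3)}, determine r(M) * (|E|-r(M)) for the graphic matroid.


r(M) = |V| - c = 6 - 1 = 5.
nullity = |E| - r(M) = 10 - 5 = 5.
Product = 5 * 5 = 25.

25


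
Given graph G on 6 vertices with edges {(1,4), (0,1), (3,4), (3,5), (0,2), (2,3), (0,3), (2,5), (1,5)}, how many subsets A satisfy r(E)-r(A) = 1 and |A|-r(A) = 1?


R(x,y) = sum over A in 2^E of x^(r(E)-r(A)) * y^(|A|-r(A)).
G has 6 vertices, 9 edges. r(E) = 5.
Enumerate all 2^9 = 512 subsets.
Count subsets with r(E)-r(A)=1 and |A|-r(A)=1: 56.

56


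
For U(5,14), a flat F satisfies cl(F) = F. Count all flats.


Flats of U(5,14): every subset of size < 5 is a flat, plus E itself.
Count = (14 choose 0) + (14 choose 1) + (14 choose 2) + (14 choose 3) + (14 choose 4) + 1
     = 1 + 14 + 91 + 364 + 1001 + 1
     = 1472.

1472


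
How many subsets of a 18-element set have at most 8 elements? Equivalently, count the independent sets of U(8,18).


Independent sets of U(8,18) are all subsets of size <= 8.
Count = C(18,0) + C(18,1) + C(18,2) + C(18,3) + C(18,4) + C(18,5) + C(18,6) + C(18,7) + C(18,8)
     = 1 + 18 + 153 + 816 + 3060 + 8568 + 18564 + 31824 + 43758
     = 106762.

106762


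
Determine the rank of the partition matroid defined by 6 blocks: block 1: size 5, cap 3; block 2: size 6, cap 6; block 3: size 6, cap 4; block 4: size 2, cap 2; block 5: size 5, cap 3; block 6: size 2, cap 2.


Rank of a partition matroid = sum of min(|Si|, ci) for each block.
= min(5,3) + min(6,6) + min(6,4) + min(2,2) + min(5,3) + min(2,2)
= 3 + 6 + 4 + 2 + 3 + 2
= 20.

20


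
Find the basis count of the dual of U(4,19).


The dual of U(r,n) is U(n-r, n) = U(15,19).
Bases of U(15,19) are all (15)-element subsets.
|B(M*)| = C(19,15) = 19! / (15! * 4!) = 3876.

3876


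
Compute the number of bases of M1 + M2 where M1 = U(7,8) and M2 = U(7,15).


Bases of a direct sum M1 + M2: |B| = |B(M1)| * |B(M2)|.
|B(U(7,8))| = C(8,7) = 8.
|B(U(7,15))| = C(15,7) = 6435.
Total bases = 8 * 6435 = 51480.

51480


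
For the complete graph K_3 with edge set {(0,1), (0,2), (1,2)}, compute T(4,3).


T(K_3; x,y) = x^2 + x + y.
T(4,3) = 16 + 4 + 3 = 23.

23


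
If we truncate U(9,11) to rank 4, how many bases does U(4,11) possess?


Truncating U(9,11) to rank 4 gives U(4,11).
Bases of U(4,11) are all 4-element subsets of 11 elements.
Number of bases = (11 choose 4) = 330.

330


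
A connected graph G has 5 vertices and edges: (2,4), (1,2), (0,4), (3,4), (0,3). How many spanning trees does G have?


By Kirchhoff's matrix tree theorem, the number of spanning trees equals
the determinant of any cofactor of the Laplacian matrix L.
G has 5 vertices and 5 edges.
Computing the (4 x 4) cofactor determinant gives 3.

3


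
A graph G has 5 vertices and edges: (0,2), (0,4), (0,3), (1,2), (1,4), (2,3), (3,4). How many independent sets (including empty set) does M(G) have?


An independent set in a graphic matroid is an acyclic edge subset.
G has 5 vertices and 7 edges.
Enumerate all 2^7 = 128 subsets, checking for acyclicity.
Total independent sets = 86.

86


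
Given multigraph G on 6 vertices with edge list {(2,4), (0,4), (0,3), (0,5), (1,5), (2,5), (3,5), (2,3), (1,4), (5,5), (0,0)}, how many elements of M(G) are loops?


In a graphic matroid, a loop is a self-loop edge (u,u) with rank 0.
Examining all 11 edges for self-loops...
Self-loops found: (5,5), (0,0)
Number of loops = 2.

2


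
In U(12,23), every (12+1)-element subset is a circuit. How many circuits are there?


In U(12,23), circuits are the (13)-element subsets.
Any set of 13 elements is dependent, and removing any one element gives
an independent set of size 12, so it is a minimal dependent set.
Number of circuits = C(23,13) = 1144066.

1144066


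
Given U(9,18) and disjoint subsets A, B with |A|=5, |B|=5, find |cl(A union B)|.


|A union B| = 5 + 5 = 10 (disjoint).
In U(9,18), cl(S) = S if |S| < 9, else cl(S) = E.
Since 10 >= 9, cl(A union B) = E.
|cl(A union B)| = 18.

18


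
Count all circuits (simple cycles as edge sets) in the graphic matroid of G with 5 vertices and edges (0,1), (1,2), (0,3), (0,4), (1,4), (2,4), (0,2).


A circuit in a graphic matroid = edge set of a simple cycle.
G has 5 vertices and 7 edges.
Enumerating all minimal edge subsets forming cycles...
Total circuits found: 7.

7


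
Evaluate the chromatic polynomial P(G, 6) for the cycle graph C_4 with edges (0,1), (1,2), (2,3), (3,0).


P(C_4, k) = (k-1)^4 + (-1)^4*(k-1).
P(6) = (5)^4 + 5
= 625 + 5 = 630.

630


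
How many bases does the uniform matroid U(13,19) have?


Bases of U(13,19) are all 13-element subsets of the 19-element ground set.
Number of bases = C(19,13).
(19 choose 13) = 27132.

27132


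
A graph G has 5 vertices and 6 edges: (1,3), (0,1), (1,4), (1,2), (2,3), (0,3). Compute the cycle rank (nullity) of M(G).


Cycle rank (nullity) = |E| - r(M) = |E| - (|V| - c).
|E| = 6, |V| = 5, c = 1.
Nullity = 6 - (5 - 1) = 6 - 4 = 2.

2


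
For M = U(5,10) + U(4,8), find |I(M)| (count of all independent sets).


For a direct sum, |I(M1+M2)| = |I(M1)| * |I(M2)|.
|I(U(5,10))| = sum C(10,k) for k=0..5 = 638.
|I(U(4,8))| = sum C(8,k) for k=0..4 = 163.
Total = 638 * 163 = 103994.

103994


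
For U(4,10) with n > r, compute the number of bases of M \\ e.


Deleting e from U(4,10) gives U(4,9) since n > r.
Bases of U(4,9) = C(9,4) = (9 * 8 * 7 * 6) / (1 * 2 * 3 * 4) = 126.

126


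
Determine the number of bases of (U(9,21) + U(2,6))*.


(M1+M2)* = M1* + M2*.
M1* = U(12,21), bases: C(21,12) = 293930.
M2* = U(4,6), bases: C(6,4) = 15.
|B(M*)| = 293930 * 15 = 4408950.

4408950


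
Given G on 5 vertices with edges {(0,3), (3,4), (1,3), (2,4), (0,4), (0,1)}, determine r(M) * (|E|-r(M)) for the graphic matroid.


r(M) = |V| - c = 5 - 1 = 4.
nullity = |E| - r(M) = 6 - 4 = 2.
Product = 4 * 2 = 8.

8


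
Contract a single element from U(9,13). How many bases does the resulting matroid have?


Contracting e from U(9,13) gives U(8,12).
Bases of U(8,12) = (12 choose 8) = 495.

495


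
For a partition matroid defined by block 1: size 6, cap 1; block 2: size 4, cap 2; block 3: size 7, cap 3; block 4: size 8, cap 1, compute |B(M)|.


A basis picks exactly ci elements from block i.
Number of bases = product of C(|Si|, ci).
= C(6,1) * C(4,2) * C(7,3) * C(8,1)
= 6 * 6 * 35 * 8
= 10080.

10080


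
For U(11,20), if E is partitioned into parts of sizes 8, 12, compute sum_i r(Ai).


r(Ai) = min(|Ai|, 11) for each part.
Sum = min(8,11) + min(12,11)
    = 8 + 11
    = 19.

19


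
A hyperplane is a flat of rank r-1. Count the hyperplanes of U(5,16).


Hyperplanes of U(5,16) are flats of rank 4.
In a uniform matroid, these are exactly the (4)-element subsets.
Count = (16 choose 4) = 1820.

1820


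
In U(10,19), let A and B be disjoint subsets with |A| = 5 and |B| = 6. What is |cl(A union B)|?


|A union B| = 5 + 6 = 11 (disjoint).
In U(10,19), cl(S) = S if |S| < 10, else cl(S) = E.
Since 11 >= 10, cl(A union B) = E.
|cl(A union B)| = 19.

19


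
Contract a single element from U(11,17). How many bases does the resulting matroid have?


Contracting e from U(11,17) gives U(10,16).
Bases of U(10,16) = C(16,10) = 8008.

8008


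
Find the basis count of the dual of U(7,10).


The dual of U(r,n) is U(n-r, n) = U(3,10).
Bases of U(3,10) are all (3)-element subsets.
|B(M*)| = (10 choose 3) = 120.

120


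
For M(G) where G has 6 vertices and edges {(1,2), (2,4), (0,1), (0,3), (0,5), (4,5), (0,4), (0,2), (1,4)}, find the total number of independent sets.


An independent set in a graphic matroid is an acyclic edge subset.
G has 6 vertices and 9 edges.
Enumerate all 2^9 = 512 subsets, checking for acyclicity.
Total independent sets = 256.

256


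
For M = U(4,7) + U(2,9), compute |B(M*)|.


(M1+M2)* = M1* + M2*.
M1* = U(3,7), bases: C(7,3) = 35.
M2* = U(7,9), bases: C(9,7) = 36.
|B(M*)| = 35 * 36 = 1260.

1260


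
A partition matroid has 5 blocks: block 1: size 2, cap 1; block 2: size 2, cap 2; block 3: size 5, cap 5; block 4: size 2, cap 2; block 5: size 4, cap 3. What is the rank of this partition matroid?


Rank of a partition matroid = sum of min(|Si|, ci) for each block.
= min(2,1) + min(2,2) + min(5,5) + min(2,2) + min(4,3)
= 1 + 2 + 5 + 2 + 3
= 13.

13


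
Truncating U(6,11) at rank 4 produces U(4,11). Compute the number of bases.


Truncating U(6,11) to rank 4 gives U(4,11).
Bases of U(4,11) are all 4-element subsets of 11 elements.
Number of bases = (11 choose 4) = 330.

330


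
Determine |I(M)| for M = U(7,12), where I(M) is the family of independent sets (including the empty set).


Independent sets of U(7,12) are all subsets of size <= 7.
Count = (12 choose 0) + (12 choose 1) + (12 choose 2) + (12 choose 3) + (12 choose 4) + (12 choose 5) + (12 choose 6) + (12 choose 7)
     = 1 + 12 + 66 + 220 + 495 + 792 + 924 + 792
     = 3302.

3302


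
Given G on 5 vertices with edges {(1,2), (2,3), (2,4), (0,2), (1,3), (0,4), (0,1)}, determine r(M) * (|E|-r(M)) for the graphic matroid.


r(M) = |V| - c = 5 - 1 = 4.
nullity = |E| - r(M) = 7 - 4 = 3.
Product = 4 * 3 = 12.

12
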